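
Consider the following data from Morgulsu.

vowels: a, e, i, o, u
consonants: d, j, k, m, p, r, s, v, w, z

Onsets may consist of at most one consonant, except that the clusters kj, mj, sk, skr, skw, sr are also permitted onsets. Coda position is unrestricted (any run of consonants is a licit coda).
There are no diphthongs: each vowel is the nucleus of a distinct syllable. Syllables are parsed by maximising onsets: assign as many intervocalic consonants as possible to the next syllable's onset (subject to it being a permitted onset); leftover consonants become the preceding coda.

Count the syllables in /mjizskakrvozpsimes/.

The vowels are i, a, o, i, e — 5 nuclei, so 5 syllables.

5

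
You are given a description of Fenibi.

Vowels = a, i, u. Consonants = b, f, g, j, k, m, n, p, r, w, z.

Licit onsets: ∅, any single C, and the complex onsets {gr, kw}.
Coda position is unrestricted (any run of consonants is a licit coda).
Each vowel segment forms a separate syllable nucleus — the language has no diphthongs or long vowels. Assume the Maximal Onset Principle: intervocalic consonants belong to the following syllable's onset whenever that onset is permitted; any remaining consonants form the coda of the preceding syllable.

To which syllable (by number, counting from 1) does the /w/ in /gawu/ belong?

Vowels present: a, u; each is a nucleus, giving 2 syllables.
V1 /a/ – V2 /u/: just /w/ — single C goes to the following onset.
Result: ga.wu.
The /w/ is in the onset of syllable 2 (/wu/).

2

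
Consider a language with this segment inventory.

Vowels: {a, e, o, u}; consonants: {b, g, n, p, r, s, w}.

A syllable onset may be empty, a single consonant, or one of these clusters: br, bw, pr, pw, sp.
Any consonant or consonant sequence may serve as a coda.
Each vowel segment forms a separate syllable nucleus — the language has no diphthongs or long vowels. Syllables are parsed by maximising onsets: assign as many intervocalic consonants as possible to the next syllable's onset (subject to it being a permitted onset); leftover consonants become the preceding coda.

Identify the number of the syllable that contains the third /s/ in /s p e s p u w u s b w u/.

The vowels are e, u, u, u — 4 nuclei, so 4 syllables.
Between /e/ (V1) and /u/ (V2): /sp/ is a licit onset in full, so it all attaches to the next syllable.
Between /u/ (V2) and /u/ (V3): just /w/ — single C goes to the following onset.
Between /u/ (V3) and /u/ (V4): /sbw/ — longest licit onset from the right is /bw/, leaving /s/ as coda.
So the parse is spe.spu.wus.bwu.
The third /s/ is in the coda of syllable 3 (/wus/).

3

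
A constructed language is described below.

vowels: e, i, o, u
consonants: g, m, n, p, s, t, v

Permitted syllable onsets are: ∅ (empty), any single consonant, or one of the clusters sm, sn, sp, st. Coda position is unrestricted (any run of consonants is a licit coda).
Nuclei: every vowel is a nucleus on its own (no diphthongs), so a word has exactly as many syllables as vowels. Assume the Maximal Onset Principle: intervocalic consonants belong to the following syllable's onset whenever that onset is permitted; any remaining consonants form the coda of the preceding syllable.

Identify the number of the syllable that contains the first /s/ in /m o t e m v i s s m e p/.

3

The vowels are o, e, i, e — 4 nuclei, so 4 syllables.
Between /o/ (V1) and /e/ (V2): just /t/ — single C goes to the following onset.
Between /e/ (V2) and /i/ (V3): cluster /mv/ — the longest permitted-onset suffix is /v/; onset = /v/, preceding coda = /m/.
Between /i/ (V3) and /e/ (V4): /ssm/; trying suffixes from longest down, /sm/ is the first permitted one, so coda /s/ | onset /sm/.
Syllabification: mo.tem.vis.smep.
The first /s/ is in the coda of syllable 3 (/vis/).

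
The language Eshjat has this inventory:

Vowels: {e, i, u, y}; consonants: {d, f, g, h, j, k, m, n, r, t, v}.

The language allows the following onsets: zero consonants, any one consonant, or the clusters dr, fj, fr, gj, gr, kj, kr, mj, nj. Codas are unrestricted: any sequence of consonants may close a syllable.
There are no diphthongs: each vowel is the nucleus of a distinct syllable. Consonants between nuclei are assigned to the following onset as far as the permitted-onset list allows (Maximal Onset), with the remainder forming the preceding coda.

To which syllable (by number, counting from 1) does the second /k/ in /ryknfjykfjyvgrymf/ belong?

2

The vowels are y, y, y, y — 4 nuclei, so 4 syllables.
Between /y/ (V1) and /y/ (V2): /knfj/ splits as /kn/ + /fj/ (/fj/ is the longest suffix that is a licit onset).
Between /y/ (V2) and /y/ (V3): /kfj/ splits as /k/ + /fj/ (/fj/ is the longest suffix that is a licit onset).
Between /y/ (V3) and /y/ (V4): cluster /vgr/ — the longest permitted-onset suffix is /gr/; onset = /gr/, preceding coda = /v/.
So the parse is rykn.fjyk.fjyv.grymf.
The second /k/ is in the coda of syllable 2 (/fjyk/).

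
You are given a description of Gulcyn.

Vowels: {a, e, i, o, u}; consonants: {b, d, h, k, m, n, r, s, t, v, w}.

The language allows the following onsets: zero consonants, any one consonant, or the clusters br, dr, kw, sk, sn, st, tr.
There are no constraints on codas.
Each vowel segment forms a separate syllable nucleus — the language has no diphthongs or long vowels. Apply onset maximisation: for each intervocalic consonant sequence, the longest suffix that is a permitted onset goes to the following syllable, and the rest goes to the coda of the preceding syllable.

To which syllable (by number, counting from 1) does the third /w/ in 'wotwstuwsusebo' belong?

Vowels present: o, u, u, e, o; each is a nucleus, giving 5 syllables.
Between /o/ (V1) and /u/ (V2): /twst/ splits as /tw/ + /st/ (/st/ is the longest suffix that is a licit onset).
Between /u/ (V2) and /u/ (V3): cluster /ws/ — the longest permitted-onset suffix is /s/; onset = /s/, preceding coda = /w/.
Between /u/ (V3) and /e/ (V4): just /s/ — single C goes to the following onset.
Between /e/ (V4) and /o/ (V5): /b/ is a single consonant, so it becomes the next onset.
Putting it together: wotw.stuw.su.se.bo.
The third /w/ is in the coda of syllable 2 (/stuw/).

2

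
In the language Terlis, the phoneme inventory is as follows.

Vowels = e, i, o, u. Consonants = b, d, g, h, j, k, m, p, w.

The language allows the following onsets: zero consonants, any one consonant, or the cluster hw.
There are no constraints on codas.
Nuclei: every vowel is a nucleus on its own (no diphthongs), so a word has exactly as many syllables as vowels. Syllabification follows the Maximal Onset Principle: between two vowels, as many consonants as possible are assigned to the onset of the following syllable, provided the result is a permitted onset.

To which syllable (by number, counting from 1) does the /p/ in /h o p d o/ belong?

1

Vowels present: o, o; each is a nucleus, giving 2 syllables.
V1 /o/ – V2 /o/: cluster /pd/ — the longest permitted-onset suffix is /d/; onset = /d/, preceding coda = /p/.
So the parse is hop.do.
The /p/ is in the coda of syllable 1 (/hop/).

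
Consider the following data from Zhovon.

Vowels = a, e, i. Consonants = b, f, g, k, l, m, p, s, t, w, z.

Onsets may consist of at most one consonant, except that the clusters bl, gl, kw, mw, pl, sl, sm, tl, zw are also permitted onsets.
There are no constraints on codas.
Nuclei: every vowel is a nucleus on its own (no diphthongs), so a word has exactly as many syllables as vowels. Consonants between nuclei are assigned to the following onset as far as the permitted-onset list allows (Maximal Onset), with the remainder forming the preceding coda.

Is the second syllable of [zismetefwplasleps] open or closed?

The vowels are i, e, e, a, e — 5 nuclei, so 5 syllables.
/i…e/ gap (V1→V2): /sm/ is a licit onset in full, so it all attaches to the next syllable.
/e…e/ gap (V2→V3): just /t/ — single C goes to the following onset.
/e…a/ gap (V3→V4): cluster /fwpl/ — the longest permitted-onset suffix is /pl/; onset = /pl/, preceding coda = /fw/.
/a…e/ gap (V4→V5): /sl/ is a licit onset in full, so it all attaches to the next syllable.
Result: zi.sme.tefw.pla.sleps.
Syllable 2 is /sme/; it ends in its nucleus with no coda, so it is open.

open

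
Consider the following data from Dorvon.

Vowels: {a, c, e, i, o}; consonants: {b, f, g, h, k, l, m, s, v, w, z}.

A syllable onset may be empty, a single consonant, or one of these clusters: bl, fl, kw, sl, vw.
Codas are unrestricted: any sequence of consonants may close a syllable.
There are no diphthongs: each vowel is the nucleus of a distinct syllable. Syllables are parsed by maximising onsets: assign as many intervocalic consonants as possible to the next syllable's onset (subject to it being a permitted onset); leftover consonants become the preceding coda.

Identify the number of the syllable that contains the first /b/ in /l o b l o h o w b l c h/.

Nuclei (vowels): o, o, o, c → 4 syllables.
V1 /o/ – V2 /o/: /bl/ — entire cluster is a permitted onset → onset /bl/, coda ∅.
V2 /o/ – V3 /o/: /h/ → onset of the next syllable (single consonants are always licit onsets).
V3 /o/ – V4 /c/: /wbl/ splits as /w/ + /bl/ (/bl/ is the longest suffix that is a licit onset).
So the parse is lo.blo.how.blch.
The first /b/ is in the onset of syllable 2 (/blo/).

2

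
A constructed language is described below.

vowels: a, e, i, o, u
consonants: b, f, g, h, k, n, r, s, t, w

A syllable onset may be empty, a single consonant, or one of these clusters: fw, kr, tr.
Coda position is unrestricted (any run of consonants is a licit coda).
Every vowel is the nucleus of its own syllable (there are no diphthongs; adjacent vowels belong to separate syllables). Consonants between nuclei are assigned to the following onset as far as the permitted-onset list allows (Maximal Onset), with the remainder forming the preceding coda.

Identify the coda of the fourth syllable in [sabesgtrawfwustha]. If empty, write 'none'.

Vowels present: a, e, a, u, a; each is a nucleus, giving 5 syllables.
V1 /a/ – V2 /e/: /b/ is a single consonant, so it becomes the next onset.
V2 /e/ – V3 /a/: cluster /sgtr/ — the longest permitted-onset suffix is /tr/; onset = /tr/, preceding coda = /sg/.
V3 /a/ – V4 /u/: /wfw/; trying suffixes from longest down, /fw/ is the first permitted one, so coda /w/ | onset /fw/.
V4 /u/ – V5 /a/: cluster /sth/ — the longest permitted-onset suffix is /h/; onset = /h/, preceding coda = /st/.
Result: sa.besg.traw.fwust.ha.
Syllable 4 is /fwust/: onset /fw/, nucleus /u/, coda /st/.

st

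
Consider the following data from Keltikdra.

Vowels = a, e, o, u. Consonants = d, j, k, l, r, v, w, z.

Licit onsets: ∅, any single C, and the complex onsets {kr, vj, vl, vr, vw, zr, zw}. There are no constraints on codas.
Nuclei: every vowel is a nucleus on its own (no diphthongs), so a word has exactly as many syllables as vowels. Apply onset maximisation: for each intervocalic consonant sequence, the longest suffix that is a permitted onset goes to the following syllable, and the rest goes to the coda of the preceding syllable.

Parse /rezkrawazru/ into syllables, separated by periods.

Nuclei (vowels): e, a, a, u → 4 syllables.
Between /e/ (V1) and /a/ (V2): /zkr/ — longest licit onset from the right is /kr/, leaving /z/ as coda.
Between /a/ (V2) and /a/ (V3): /w/ → onset of the next syllable (single consonants are always licit onsets).
Between /a/ (V3) and /u/ (V4): /zr/ is a licit onset in full, so it all attaches to the next syllable.

rez.kra.wa.zru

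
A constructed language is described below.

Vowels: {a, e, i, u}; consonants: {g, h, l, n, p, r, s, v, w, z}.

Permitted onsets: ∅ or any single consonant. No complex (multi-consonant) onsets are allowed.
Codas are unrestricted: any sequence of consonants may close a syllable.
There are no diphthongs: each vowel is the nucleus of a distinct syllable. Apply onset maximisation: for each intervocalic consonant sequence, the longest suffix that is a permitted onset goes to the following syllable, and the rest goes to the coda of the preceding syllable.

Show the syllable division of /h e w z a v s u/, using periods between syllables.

Nuclei (vowels): e, a, u → 3 syllables.
Between /e/ (V1) and /a/ (V2): /wz/; trying suffixes from longest down, /z/ is the first permitted one, so coda /w/ | onset /z/.
Between /a/ (V2) and /u/ (V3): /vs/ splits as /v/ + /s/ (/s/ is the longest suffix that is a licit onset).

hew.zav.su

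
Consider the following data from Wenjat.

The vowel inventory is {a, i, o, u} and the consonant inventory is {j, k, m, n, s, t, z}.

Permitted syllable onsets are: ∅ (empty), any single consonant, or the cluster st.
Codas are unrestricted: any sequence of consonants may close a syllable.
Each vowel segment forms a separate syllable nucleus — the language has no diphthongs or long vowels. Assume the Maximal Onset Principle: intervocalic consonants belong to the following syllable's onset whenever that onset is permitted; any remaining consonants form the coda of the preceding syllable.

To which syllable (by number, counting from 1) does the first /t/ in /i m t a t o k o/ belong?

Vowels present: i, a, o, o; each is a nucleus, giving 4 syllables.
Between /i/ (V1) and /a/ (V2): /mt/; trying suffixes from longest down, /t/ is the first permitted one, so coda /m/ | onset /t/.
Between /a/ (V2) and /o/ (V3): /t/ → onset of the next syllable (single consonants are always licit onsets).
Between /o/ (V3) and /o/ (V4): /k/ is a single consonant, so it becomes the next onset.
Result: im.ta.to.ko.
The first /t/ is in the onset of syllable 2 (/ta/).

2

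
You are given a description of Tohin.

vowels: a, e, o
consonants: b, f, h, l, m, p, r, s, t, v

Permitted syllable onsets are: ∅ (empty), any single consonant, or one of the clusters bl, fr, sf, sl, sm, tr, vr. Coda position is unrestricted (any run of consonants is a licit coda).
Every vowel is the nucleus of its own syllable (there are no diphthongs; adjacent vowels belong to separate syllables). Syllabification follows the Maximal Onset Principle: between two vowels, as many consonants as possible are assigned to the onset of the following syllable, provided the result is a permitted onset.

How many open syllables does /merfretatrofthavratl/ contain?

The vowels are e, e, a, o, a, a — 6 nuclei, so 6 syllables.
/e…e/ gap (V1→V2): cluster /rfr/ — the longest permitted-onset suffix is /fr/; onset = /fr/, preceding coda = /r/.
/e…a/ gap (V2→V3): /t/ → onset of the next syllable (single consonants are always licit onsets).
/a…o/ gap (V3→V4): /tr/ is a licit onset in full, so it all attaches to the next syllable.
/o…a/ gap (V4→V5): /fth/ — longest licit onset from the right is /h/, leaving /ft/ as coda.
/a…a/ gap (V5→V6): /vr/ is a licit onset in full, so it all attaches to the next syllable.
Putting it together: mer.fre.ta.troft.ha.vratl.
Classifying each syllable: /mer/ (closed), /fre/ (open), /ta/ (open), /troft/ (closed), /ha/ (open), /vratl/ (closed).
Open syllables: 3.

3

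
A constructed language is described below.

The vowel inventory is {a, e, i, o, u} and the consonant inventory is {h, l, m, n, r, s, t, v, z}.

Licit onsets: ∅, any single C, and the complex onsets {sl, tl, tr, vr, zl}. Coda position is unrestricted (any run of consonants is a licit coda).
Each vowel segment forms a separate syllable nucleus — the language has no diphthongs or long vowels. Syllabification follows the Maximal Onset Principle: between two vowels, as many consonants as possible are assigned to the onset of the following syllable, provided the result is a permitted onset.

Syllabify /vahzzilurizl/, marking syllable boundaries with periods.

The vowels are a, i, u, i — 4 nuclei, so 4 syllables.
σ1/σ2 boundary: cluster /hzz/ — the longest permitted-onset suffix is /z/; onset = /z/, preceding coda = /hz/.
σ2/σ3 boundary: /l/ is a single consonant, so it becomes the next onset.
σ3/σ4 boundary: /r/ → onset of the next syllable (single consonants are always licit onsets).

vahz.zi.lu.rizl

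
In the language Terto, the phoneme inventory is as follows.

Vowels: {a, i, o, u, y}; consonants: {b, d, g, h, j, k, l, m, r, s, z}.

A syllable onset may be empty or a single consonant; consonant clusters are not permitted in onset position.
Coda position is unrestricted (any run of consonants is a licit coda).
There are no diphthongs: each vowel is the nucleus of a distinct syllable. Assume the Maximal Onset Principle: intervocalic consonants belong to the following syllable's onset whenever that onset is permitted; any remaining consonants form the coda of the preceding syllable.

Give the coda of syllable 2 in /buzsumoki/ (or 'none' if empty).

Vowels present: u, u, o, i; each is a nucleus, giving 4 syllables.
σ1/σ2 boundary: cluster /zs/ — the longest permitted-onset suffix is /s/; onset = /s/, preceding coda = /z/.
σ2/σ3 boundary: /m/ → onset of the next syllable (single consonants are always licit onsets).
σ3/σ4 boundary: /k/ is a single consonant, so it becomes the next onset.
Putting it together: buz.su.mo.ki.
Syllable 2 is /su/: onset /s/, nucleus /u/, coda ∅.

none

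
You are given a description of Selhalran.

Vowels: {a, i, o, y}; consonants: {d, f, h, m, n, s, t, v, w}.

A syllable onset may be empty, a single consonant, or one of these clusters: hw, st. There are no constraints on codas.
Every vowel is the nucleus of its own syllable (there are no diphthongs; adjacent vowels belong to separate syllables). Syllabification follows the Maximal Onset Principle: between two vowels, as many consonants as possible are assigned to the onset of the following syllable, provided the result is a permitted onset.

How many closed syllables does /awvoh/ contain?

Vowels present: a, o; each is a nucleus, giving 2 syllables.
/a…o/ gap (V1→V2): cluster /wv/ — the longest permitted-onset suffix is /v/; onset = /v/, preceding coda = /w/.
So the parse is aw.voh.
Classifying each syllable: /aw/ (closed), /voh/ (closed).
Closed syllables: 2.

2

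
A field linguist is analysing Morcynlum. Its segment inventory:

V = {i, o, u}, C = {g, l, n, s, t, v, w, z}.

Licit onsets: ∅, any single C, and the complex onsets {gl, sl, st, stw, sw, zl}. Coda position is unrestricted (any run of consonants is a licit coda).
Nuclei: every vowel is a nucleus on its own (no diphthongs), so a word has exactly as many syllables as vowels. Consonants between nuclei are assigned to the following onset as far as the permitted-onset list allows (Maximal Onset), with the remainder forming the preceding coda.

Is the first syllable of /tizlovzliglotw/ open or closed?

Nuclei (vowels): i, o, i, o → 4 syllables.
V1 /i/ – V2 /o/: /zl/ — entire cluster is a permitted onset → onset /zl/, coda ∅.
V2 /o/ – V3 /i/: /vzl/ — longest licit onset from the right is /zl/, leaving /v/ as coda.
V3 /i/ – V4 /o/: cluster /gl/ — /gl/ is itself a permitted onset, so the whole cluster goes right; preceding coda = ∅.
Result: ti.zlov.zli.glotw.
Syllable 1 is /ti/; it ends in its nucleus with no coda, so it is open.

open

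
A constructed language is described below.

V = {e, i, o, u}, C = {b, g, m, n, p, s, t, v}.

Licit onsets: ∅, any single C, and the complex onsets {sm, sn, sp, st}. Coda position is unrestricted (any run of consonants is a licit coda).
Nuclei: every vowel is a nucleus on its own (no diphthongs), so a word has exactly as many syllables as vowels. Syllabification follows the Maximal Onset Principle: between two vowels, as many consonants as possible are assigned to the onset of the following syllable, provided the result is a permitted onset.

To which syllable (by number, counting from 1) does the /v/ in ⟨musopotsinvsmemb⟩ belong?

The vowels are u, o, o, i, e — 5 nuclei, so 5 syllables.
Between /u/ (V1) and /o/ (V2): /s/ → onset of the next syllable (single consonants are always licit onsets).
Between /o/ (V2) and /o/ (V3): just /p/ — single C goes to the following onset.
Between /o/ (V3) and /i/ (V4): /ts/ — longest licit onset from the right is /s/, leaving /t/ as coda.
Between /i/ (V4) and /e/ (V5): /nvsm/; trying suffixes from longest down, /sm/ is the first permitted one, so coda /nv/ | onset /sm/.
Putting it together: mu.so.pot.sinv.smemb.
The /v/ is in the coda of syllable 4 (/sinv/).

4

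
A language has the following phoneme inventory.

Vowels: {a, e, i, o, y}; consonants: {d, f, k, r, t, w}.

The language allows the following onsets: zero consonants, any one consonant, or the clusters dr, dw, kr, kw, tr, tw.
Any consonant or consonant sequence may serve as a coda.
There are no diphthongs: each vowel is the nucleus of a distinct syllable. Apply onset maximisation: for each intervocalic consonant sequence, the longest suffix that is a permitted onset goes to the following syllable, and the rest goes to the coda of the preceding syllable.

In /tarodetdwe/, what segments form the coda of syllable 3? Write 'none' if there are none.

t

Vowels present: a, o, e, e; each is a nucleus, giving 4 syllables.
V1 /a/ – V2 /o/: /r/ is a single consonant, so it becomes the next onset.
V2 /o/ – V3 /e/: /d/ is a single consonant, so it becomes the next onset.
V3 /e/ – V4 /e/: /tdw/ — longest licit onset from the right is /dw/, leaving /t/ as coda.
Result: ta.ro.det.dwe.
Syllable 3 is /det/: onset /d/, nucleus /e/, coda /t/.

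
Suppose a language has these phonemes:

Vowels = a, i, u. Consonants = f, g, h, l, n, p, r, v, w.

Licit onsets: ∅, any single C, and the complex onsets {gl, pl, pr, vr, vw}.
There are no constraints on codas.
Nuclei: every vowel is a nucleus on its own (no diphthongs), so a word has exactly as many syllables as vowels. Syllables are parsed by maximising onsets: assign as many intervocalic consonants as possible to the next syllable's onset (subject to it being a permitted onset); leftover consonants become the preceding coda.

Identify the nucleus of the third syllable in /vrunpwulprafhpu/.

a

The vowels are u, u, a, u — 4 nuclei, so 4 syllables.
The third nucleus (vowel 3 from the left) is /a/.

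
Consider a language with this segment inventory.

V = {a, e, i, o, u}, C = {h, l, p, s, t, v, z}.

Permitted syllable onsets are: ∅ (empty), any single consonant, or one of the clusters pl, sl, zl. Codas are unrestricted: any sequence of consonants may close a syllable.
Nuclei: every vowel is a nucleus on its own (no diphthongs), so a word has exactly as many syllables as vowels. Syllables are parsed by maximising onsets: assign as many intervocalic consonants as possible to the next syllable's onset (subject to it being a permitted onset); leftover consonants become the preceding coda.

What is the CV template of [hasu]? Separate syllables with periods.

The vowels are a, u — 2 nuclei, so 2 syllables.
Between /a/ (V1) and /u/ (V2): just /s/ — single C goes to the following onset.
Putting it together: ha.su.
Mapping each syllable to C/V: /ha/ → CV, /su/ → CV.

CV.CV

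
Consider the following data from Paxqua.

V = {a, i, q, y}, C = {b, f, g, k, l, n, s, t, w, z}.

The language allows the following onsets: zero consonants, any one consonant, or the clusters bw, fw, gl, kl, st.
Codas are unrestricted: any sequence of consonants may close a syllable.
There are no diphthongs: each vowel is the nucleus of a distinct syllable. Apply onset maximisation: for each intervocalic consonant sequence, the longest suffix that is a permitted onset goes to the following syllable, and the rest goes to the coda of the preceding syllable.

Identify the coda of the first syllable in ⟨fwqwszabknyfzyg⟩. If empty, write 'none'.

Vowels present: q, a, y, y; each is a nucleus, giving 4 syllables.
V1 /q/ – V2 /a/: /wsz/ splits as /ws/ + /z/ (/z/ is the longest suffix that is a licit onset).
V2 /a/ – V3 /y/: /bkn/ splits as /bk/ + /n/ (/n/ is the longest suffix that is a licit onset).
V3 /y/ – V4 /y/: /fz/; trying suffixes from longest down, /z/ is the first permitted one, so coda /f/ | onset /z/.
Result: fwqws.zabk.nyf.zyg.
Syllable 1 is /fwqws/: onset /fw/, nucleus /q/, coda /ws/.

ws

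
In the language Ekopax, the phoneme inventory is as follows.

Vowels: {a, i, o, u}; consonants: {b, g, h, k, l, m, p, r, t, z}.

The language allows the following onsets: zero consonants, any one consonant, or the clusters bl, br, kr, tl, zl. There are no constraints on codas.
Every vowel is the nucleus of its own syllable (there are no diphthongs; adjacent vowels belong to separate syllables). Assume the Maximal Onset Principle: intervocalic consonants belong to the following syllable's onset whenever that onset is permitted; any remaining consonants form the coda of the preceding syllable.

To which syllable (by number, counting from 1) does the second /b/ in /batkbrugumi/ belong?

2

Vowels present: a, u, u, i; each is a nucleus, giving 4 syllables.
V1 /a/ – V2 /u/: /tkbr/; trying suffixes from longest down, /br/ is the first permitted one, so coda /tk/ | onset /br/.
V2 /u/ – V3 /u/: /g/ is a single consonant, so it becomes the next onset.
V3 /u/ – V4 /i/: just /m/ — single C goes to the following onset.
Putting it together: batk.bru.gu.mi.
The second /b/ is in the onset of syllable 2 (/bru/).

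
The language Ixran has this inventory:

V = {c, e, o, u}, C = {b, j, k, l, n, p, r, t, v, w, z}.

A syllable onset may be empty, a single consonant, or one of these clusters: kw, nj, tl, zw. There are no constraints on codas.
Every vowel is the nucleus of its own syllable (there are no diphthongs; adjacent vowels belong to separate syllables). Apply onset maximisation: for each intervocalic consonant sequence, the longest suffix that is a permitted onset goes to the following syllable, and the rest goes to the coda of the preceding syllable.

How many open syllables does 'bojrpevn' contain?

Vowels present: o, e; each is a nucleus, giving 2 syllables.
/o…e/ gap (V1→V2): /jrp/ splits as /jr/ + /p/ (/p/ is the longest suffix that is a licit onset).
Putting it together: bojr.pevn.
Classifying each syllable: /bojr/ (closed), /pevn/ (closed).
Open syllables: 0.

0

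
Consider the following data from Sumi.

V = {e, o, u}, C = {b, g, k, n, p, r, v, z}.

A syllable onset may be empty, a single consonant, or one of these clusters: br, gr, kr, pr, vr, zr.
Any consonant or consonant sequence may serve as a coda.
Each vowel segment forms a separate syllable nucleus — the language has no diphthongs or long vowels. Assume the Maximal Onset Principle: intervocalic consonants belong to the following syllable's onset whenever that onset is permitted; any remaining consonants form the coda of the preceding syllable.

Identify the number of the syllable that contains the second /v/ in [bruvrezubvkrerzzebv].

Vowels present: u, e, u, e, e; each is a nucleus, giving 5 syllables.
σ1/σ2 boundary: /vr/ is a licit onset in full, so it all attaches to the next syllable.
σ2/σ3 boundary: /z/ → onset of the next syllable (single consonants are always licit onsets).
σ3/σ4 boundary: cluster /bvkr/ — the longest permitted-onset suffix is /kr/; onset = /kr/, preceding coda = /bv/.
σ4/σ5 boundary: cluster /rzz/ — the longest permitted-onset suffix is /z/; onset = /z/, preceding coda = /rz/.
Syllabification: bru.vre.zubv.krerz.zebv.
The second /v/ is in the coda of syllable 3 (/zubv/).

3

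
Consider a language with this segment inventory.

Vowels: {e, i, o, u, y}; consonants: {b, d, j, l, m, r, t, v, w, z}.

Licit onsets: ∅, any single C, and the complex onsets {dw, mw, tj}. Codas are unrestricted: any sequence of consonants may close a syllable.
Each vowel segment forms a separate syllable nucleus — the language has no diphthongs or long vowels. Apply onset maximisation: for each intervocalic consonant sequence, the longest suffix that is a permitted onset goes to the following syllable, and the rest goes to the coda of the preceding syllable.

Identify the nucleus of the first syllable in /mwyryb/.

Nuclei (vowels): y, y → 2 syllables.
The first nucleus (vowel 1 from the left) is /y/.

y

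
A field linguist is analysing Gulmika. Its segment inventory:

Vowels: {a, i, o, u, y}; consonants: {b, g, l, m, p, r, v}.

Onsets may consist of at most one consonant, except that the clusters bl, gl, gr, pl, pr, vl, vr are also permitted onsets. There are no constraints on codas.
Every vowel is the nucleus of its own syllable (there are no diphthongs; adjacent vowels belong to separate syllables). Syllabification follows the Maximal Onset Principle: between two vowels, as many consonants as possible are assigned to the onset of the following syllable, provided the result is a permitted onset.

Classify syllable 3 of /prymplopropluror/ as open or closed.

open

The vowels are y, o, o, u, o — 5 nuclei, so 5 syllables.
σ1/σ2 boundary: cluster /mpl/ — the longest permitted-onset suffix is /pl/; onset = /pl/, preceding coda = /m/.
σ2/σ3 boundary: /pr/ is a licit onset in full, so it all attaches to the next syllable.
σ3/σ4 boundary: cluster /pl/ — /pl/ is itself a permitted onset, so the whole cluster goes right; preceding coda = ∅.
σ4/σ5 boundary: /r/ → onset of the next syllable (single consonants are always licit onsets).
Result: prym.plo.pro.plu.ror.
Syllable 3 is /pro/; it ends in its nucleus with no coda, so it is open.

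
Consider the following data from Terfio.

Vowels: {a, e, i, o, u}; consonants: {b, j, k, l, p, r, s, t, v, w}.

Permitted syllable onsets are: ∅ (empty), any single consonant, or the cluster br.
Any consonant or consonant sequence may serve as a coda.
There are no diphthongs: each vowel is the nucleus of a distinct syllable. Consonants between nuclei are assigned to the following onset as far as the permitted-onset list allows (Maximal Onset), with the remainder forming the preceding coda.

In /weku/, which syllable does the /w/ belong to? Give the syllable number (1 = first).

Vowels present: e, u; each is a nucleus, giving 2 syllables.
σ1/σ2 boundary: /k/ → onset of the next syllable (single consonants are always licit onsets).
So the parse is we.ku.
The /w/ is in the onset of syllable 1 (/we/).

1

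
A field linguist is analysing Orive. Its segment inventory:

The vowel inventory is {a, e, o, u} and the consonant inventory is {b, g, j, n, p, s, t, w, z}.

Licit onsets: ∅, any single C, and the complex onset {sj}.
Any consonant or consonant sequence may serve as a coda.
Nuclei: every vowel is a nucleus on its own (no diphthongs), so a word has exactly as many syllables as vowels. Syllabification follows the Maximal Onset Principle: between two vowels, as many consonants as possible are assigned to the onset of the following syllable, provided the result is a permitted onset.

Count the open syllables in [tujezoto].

The vowels are u, e, o, o — 4 nuclei, so 4 syllables.
σ1/σ2 boundary: /j/ is a single consonant, so it becomes the next onset.
σ2/σ3 boundary: just /z/ — single C goes to the following onset.
σ3/σ4 boundary: /t/ → onset of the next syllable (single consonants are always licit onsets).
Putting it together: tu.je.zo.to.
Classifying each syllable: /tu/ (open), /je/ (open), /zo/ (open), /to/ (open).
Open syllables: 4.

4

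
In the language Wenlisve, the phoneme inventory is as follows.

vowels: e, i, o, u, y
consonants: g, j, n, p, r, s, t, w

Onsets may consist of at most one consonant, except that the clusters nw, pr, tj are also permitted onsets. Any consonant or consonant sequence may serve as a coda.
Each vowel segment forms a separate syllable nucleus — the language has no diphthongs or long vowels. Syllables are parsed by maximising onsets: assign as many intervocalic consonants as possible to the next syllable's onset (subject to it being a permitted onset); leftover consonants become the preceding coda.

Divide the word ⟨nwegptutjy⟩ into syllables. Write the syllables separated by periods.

nwegp.tu.tjy

Nuclei (vowels): e, u, y → 3 syllables.
V1 /e/ – V2 /u/: /gpt/; trying suffixes from longest down, /t/ is the first permitted one, so coda /gp/ | onset /t/.
V2 /u/ – V3 /y/: /tj/ is a licit onset in full, so it all attaches to the next syllable.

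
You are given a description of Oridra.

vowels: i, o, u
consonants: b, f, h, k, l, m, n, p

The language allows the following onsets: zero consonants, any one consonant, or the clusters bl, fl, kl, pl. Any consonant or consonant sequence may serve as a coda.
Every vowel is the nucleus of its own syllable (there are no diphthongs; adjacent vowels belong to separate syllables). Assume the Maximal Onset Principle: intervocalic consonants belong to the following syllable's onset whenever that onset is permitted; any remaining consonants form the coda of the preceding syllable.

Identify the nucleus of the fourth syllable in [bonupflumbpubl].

Nuclei (vowels): o, u, u, u → 4 syllables.
The fourth nucleus (vowel 4 from the left) is /u/.

u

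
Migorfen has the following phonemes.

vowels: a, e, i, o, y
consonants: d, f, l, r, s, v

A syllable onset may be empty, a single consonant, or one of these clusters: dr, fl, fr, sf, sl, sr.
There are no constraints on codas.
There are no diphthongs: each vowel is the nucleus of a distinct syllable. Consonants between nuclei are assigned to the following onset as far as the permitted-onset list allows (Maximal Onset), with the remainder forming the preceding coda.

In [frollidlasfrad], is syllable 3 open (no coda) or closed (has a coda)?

closed

Vowels present: o, i, a, a; each is a nucleus, giving 4 syllables.
V1 /o/ – V2 /i/: /ll/; trying suffixes from longest down, /l/ is the first permitted one, so coda /l/ | onset /l/.
V2 /i/ – V3 /a/: /dl/; trying suffixes from longest down, /l/ is the first permitted one, so coda /d/ | onset /l/.
V3 /a/ – V4 /a/: /sfr/ — longest licit onset from the right is /fr/, leaving /s/ as coda.
Putting it together: frol.lid.las.frad.
Syllable 3 is /las/ with coda /s/, so it is closed.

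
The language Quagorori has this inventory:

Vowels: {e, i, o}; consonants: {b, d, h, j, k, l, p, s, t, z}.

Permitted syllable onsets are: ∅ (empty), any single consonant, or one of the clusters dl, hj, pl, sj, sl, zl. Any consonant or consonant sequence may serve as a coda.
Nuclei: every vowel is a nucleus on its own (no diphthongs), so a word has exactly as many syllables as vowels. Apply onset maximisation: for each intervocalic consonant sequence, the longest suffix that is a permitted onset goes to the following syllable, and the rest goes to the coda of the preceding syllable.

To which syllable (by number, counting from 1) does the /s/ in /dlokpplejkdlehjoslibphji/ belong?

5

Nuclei (vowels): o, e, e, o, i, i → 6 syllables.
Between /o/ (V1) and /e/ (V2): /kppl/ — longest licit onset from the right is /pl/, leaving /kp/ as coda.
Between /e/ (V2) and /e/ (V3): cluster /jkdl/ — the longest permitted-onset suffix is /dl/; onset = /dl/, preceding coda = /jk/.
Between /e/ (V3) and /o/ (V4): /hj/ is a licit onset in full, so it all attaches to the next syllable.
Between /o/ (V4) and /i/ (V5): /sl/ is a licit onset in full, so it all attaches to the next syllable.
Between /i/ (V5) and /i/ (V6): /bphj/ — longest licit onset from the right is /hj/, leaving /bp/ as coda.
Syllabification: dlokp.plejk.dle.hjo.slibp.hji.
The /s/ is in the onset of syllable 5 (/slibp/).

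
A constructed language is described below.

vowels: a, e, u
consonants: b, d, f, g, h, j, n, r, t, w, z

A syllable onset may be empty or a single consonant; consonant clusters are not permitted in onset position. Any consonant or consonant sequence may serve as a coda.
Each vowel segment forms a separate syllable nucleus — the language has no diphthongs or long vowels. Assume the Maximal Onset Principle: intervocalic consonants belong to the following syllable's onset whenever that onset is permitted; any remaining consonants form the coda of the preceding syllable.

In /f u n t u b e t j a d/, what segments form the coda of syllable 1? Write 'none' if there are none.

n

Nuclei (vowels): u, u, e, a → 4 syllables.
V1 /u/ – V2 /u/: /nt/ — longest licit onset from the right is /t/, leaving /n/ as coda.
V2 /u/ – V3 /e/: just /b/ — single C goes to the following onset.
V3 /e/ – V4 /a/: cluster /tj/ — the longest permitted-onset suffix is /j/; onset = /j/, preceding coda = /t/.
So the parse is fun.tu.bet.jad.
Syllable 1 is /fun/: onset /f/, nucleus /u/, coda /n/.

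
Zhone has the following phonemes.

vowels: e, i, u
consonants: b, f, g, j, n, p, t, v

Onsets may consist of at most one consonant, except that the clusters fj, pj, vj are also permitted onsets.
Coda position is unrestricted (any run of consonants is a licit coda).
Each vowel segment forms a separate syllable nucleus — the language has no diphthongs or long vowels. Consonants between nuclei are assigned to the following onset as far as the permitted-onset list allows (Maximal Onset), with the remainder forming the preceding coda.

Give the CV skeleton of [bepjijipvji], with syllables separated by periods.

CV.CCV.CVC.CCV

Nuclei (vowels): e, i, i, i → 4 syllables.
/e…i/ gap (V1→V2): /pj/ is a licit onset in full, so it all attaches to the next syllable.
/i…i/ gap (V2→V3): just /j/ — single C goes to the following onset.
/i…i/ gap (V3→V4): cluster /pvj/ — the longest permitted-onset suffix is /vj/; onset = /vj/, preceding coda = /p/.
Syllabification: be.pji.jip.vji.
Mapping each syllable to C/V: /be/ → CV, /pji/ → CCV, /jip/ → CVC, /vji/ → CCV.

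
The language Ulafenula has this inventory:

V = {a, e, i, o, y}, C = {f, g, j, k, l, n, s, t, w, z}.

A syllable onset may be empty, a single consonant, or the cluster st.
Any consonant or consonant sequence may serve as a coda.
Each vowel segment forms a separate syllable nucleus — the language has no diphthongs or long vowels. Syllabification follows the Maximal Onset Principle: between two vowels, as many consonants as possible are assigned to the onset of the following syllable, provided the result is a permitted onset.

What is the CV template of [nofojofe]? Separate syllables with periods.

CV.CV.CV.CV

Nuclei (vowels): o, o, o, e → 4 syllables.
V1 /o/ – V2 /o/: /f/ is a single consonant, so it becomes the next onset.
V2 /o/ – V3 /o/: just /j/ — single C goes to the following onset.
V3 /o/ – V4 /e/: /f/ → onset of the next syllable (single consonants are always licit onsets).
Syllabification: no.fo.jo.fe.
Mapping each syllable to C/V: /no/ → CV, /fo/ → CV, /jo/ → CV, /fe/ → CV.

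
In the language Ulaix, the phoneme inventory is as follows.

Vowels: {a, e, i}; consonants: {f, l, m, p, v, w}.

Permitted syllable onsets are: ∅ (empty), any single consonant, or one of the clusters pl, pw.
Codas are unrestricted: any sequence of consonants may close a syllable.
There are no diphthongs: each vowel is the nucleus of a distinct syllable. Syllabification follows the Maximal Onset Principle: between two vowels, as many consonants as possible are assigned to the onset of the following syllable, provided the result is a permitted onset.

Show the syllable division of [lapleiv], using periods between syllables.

la.ple.iv

The vowels are a, e, i — 3 nuclei, so 3 syllables.
Between /a/ (V1) and /e/ (V2): /pl/ is a licit onset in full, so it all attaches to the next syllable.
Between /e/ (V2) and /i/ (V3): nothing intervenes; syllable break is V.V.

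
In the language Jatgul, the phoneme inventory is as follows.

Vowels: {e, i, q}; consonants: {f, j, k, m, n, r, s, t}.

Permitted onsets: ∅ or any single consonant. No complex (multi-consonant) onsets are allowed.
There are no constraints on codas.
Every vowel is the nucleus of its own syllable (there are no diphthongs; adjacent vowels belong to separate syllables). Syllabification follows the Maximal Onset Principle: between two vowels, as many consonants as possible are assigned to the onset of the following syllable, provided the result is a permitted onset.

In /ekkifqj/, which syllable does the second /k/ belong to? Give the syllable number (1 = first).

2

Vowels present: e, i, q; each is a nucleus, giving 3 syllables.
/e…i/ gap (V1→V2): cluster /kk/ — the longest permitted-onset suffix is /k/; onset = /k/, preceding coda = /k/.
/i…q/ gap (V2→V3): /f/ → onset of the next syllable (single consonants are always licit onsets).
So the parse is ek.ki.fqj.
The second /k/ is in the onset of syllable 2 (/ki/).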